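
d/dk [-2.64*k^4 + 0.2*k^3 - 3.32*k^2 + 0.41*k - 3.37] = -10.56*k^3 + 0.6*k^2 - 6.64*k + 0.41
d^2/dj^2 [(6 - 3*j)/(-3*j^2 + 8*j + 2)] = 6*((14 - 9*j)*(-3*j^2 + 8*j + 2) - 4*(j - 2)*(3*j - 4)^2)/(-3*j^2 + 8*j + 2)^3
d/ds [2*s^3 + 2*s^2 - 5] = 2*s*(3*s + 2)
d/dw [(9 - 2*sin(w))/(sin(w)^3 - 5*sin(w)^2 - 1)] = (4*sin(w)^3 - 37*sin(w)^2 + 90*sin(w) + 2)*cos(w)/(sin(w)^3 - 5*sin(w)^2 - 1)^2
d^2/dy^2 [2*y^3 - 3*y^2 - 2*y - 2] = 12*y - 6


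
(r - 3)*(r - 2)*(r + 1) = r^3 - 4*r^2 + r + 6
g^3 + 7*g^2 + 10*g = g*(g + 2)*(g + 5)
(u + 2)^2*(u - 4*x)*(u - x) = u^4 - 5*u^3*x + 4*u^3 + 4*u^2*x^2 - 20*u^2*x + 4*u^2 + 16*u*x^2 - 20*u*x + 16*x^2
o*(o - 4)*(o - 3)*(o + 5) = o^4 - 2*o^3 - 23*o^2 + 60*o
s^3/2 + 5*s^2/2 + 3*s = s*(s/2 + 1)*(s + 3)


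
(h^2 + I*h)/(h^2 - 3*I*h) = (h + I)/(h - 3*I)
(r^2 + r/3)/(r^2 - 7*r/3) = (3*r + 1)/(3*r - 7)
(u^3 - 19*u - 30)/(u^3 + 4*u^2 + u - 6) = (u - 5)/(u - 1)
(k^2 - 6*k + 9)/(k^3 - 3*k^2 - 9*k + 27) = 1/(k + 3)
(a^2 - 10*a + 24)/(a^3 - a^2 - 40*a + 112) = (a - 6)/(a^2 + 3*a - 28)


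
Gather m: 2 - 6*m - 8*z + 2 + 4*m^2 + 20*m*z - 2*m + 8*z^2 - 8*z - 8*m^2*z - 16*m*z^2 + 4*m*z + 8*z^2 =m^2*(4 - 8*z) + m*(-16*z^2 + 24*z - 8) + 16*z^2 - 16*z + 4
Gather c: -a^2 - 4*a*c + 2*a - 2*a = -a^2 - 4*a*c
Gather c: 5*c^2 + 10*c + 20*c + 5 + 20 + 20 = 5*c^2 + 30*c + 45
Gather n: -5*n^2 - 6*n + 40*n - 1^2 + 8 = -5*n^2 + 34*n + 7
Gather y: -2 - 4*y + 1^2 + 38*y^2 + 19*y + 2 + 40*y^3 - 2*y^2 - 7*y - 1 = 40*y^3 + 36*y^2 + 8*y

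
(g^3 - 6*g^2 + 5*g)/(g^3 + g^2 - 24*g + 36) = g*(g^2 - 6*g + 5)/(g^3 + g^2 - 24*g + 36)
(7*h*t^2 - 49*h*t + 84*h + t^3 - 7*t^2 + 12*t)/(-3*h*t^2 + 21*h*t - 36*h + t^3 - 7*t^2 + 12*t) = (7*h + t)/(-3*h + t)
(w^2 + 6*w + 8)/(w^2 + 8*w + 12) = (w + 4)/(w + 6)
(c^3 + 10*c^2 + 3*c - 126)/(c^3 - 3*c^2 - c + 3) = (c^2 + 13*c + 42)/(c^2 - 1)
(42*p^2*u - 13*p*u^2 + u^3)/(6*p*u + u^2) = (42*p^2 - 13*p*u + u^2)/(6*p + u)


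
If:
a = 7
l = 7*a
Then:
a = 7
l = 49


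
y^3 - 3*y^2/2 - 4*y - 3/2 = (y - 3)*(y + 1/2)*(y + 1)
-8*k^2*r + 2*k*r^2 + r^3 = r*(-2*k + r)*(4*k + r)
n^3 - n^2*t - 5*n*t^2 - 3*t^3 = (n - 3*t)*(n + t)^2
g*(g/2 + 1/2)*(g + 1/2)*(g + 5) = g^4/2 + 13*g^3/4 + 4*g^2 + 5*g/4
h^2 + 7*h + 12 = (h + 3)*(h + 4)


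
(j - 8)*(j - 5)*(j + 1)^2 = j^4 - 11*j^3 + 15*j^2 + 67*j + 40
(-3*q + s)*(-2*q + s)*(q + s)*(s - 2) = 6*q^3*s - 12*q^3 + q^2*s^2 - 2*q^2*s - 4*q*s^3 + 8*q*s^2 + s^4 - 2*s^3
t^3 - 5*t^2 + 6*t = t*(t - 3)*(t - 2)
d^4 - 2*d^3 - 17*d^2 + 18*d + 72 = (d - 4)*(d - 3)*(d + 2)*(d + 3)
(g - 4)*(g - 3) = g^2 - 7*g + 12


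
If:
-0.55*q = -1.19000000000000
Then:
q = 2.16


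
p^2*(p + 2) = p^3 + 2*p^2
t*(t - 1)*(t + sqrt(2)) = t^3 - t^2 + sqrt(2)*t^2 - sqrt(2)*t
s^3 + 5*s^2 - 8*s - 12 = (s - 2)*(s + 1)*(s + 6)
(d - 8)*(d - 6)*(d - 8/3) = d^3 - 50*d^2/3 + 256*d/3 - 128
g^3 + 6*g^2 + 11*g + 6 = (g + 1)*(g + 2)*(g + 3)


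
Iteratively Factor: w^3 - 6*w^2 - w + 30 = (w + 2)*(w^2 - 8*w + 15) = (w - 3)*(w + 2)*(w - 5)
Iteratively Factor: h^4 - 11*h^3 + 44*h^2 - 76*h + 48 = (h - 3)*(h^3 - 8*h^2 + 20*h - 16) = (h - 3)*(h - 2)*(h^2 - 6*h + 8) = (h - 3)*(h - 2)^2*(h - 4)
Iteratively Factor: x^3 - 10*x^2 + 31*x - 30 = (x - 5)*(x^2 - 5*x + 6) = (x - 5)*(x - 2)*(x - 3)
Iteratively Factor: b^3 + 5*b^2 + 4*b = (b + 1)*(b^2 + 4*b) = b*(b + 1)*(b + 4)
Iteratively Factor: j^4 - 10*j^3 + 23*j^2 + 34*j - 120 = (j - 4)*(j^3 - 6*j^2 - j + 30) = (j - 5)*(j - 4)*(j^2 - j - 6) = (j - 5)*(j - 4)*(j + 2)*(j - 3)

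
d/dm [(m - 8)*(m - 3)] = 2*m - 11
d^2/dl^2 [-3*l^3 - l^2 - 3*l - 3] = -18*l - 2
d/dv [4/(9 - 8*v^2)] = 64*v/(8*v^2 - 9)^2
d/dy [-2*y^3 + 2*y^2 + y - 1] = -6*y^2 + 4*y + 1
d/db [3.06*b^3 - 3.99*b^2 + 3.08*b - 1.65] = 9.18*b^2 - 7.98*b + 3.08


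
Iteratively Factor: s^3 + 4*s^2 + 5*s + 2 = (s + 2)*(s^2 + 2*s + 1) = (s + 1)*(s + 2)*(s + 1)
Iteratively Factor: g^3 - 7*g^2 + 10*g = (g)*(g^2 - 7*g + 10) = g*(g - 2)*(g - 5)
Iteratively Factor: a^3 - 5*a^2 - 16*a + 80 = (a - 4)*(a^2 - a - 20) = (a - 4)*(a + 4)*(a - 5)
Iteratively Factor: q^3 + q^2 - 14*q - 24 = (q - 4)*(q^2 + 5*q + 6) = (q - 4)*(q + 3)*(q + 2)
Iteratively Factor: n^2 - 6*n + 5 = (n - 5)*(n - 1)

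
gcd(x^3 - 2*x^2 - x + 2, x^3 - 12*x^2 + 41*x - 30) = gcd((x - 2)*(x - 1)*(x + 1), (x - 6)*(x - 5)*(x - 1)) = x - 1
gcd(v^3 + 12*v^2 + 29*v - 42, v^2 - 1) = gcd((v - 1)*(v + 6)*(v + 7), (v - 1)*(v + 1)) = v - 1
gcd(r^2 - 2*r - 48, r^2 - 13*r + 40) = r - 8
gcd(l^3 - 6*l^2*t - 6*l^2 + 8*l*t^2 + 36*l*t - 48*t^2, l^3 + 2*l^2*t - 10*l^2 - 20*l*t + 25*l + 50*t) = 1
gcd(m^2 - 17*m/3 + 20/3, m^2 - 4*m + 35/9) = m - 5/3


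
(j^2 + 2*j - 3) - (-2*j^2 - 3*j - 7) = 3*j^2 + 5*j + 4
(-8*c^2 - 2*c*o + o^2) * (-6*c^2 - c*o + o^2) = 48*c^4 + 20*c^3*o - 12*c^2*o^2 - 3*c*o^3 + o^4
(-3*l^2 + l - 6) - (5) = -3*l^2 + l - 11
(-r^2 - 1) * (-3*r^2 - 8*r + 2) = 3*r^4 + 8*r^3 + r^2 + 8*r - 2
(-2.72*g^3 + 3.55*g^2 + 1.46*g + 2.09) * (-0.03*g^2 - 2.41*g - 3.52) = 0.0816*g^5 + 6.4487*g^4 + 0.9751*g^3 - 16.0773*g^2 - 10.1761*g - 7.3568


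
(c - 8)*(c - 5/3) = c^2 - 29*c/3 + 40/3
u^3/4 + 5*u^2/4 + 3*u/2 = u*(u/4 + 1/2)*(u + 3)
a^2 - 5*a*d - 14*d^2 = (a - 7*d)*(a + 2*d)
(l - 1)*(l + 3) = l^2 + 2*l - 3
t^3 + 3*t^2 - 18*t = t*(t - 3)*(t + 6)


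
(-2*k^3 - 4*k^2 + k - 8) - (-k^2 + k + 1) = -2*k^3 - 3*k^2 - 9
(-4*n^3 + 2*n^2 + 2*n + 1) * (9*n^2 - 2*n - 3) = -36*n^5 + 26*n^4 + 26*n^3 - n^2 - 8*n - 3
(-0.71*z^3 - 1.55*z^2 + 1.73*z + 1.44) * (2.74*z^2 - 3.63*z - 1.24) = -1.9454*z^5 - 1.6697*z^4 + 11.2471*z^3 - 0.412299999999999*z^2 - 7.3724*z - 1.7856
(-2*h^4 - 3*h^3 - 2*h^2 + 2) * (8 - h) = 2*h^5 - 13*h^4 - 22*h^3 - 16*h^2 - 2*h + 16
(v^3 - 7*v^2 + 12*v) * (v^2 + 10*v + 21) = v^5 + 3*v^4 - 37*v^3 - 27*v^2 + 252*v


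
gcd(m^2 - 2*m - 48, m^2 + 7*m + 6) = m + 6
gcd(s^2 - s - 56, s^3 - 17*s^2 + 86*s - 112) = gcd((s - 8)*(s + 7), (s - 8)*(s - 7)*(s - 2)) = s - 8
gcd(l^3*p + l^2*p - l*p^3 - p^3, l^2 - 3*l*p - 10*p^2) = 1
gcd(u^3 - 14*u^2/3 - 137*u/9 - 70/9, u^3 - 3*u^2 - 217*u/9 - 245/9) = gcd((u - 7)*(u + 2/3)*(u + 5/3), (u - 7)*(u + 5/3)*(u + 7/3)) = u^2 - 16*u/3 - 35/3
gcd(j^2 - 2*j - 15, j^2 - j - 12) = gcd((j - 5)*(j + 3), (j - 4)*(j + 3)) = j + 3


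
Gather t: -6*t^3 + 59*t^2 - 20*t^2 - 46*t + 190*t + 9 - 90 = -6*t^3 + 39*t^2 + 144*t - 81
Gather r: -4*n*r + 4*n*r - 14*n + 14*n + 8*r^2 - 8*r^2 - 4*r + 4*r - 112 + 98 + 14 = 0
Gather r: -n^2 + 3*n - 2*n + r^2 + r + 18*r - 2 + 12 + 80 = -n^2 + n + r^2 + 19*r + 90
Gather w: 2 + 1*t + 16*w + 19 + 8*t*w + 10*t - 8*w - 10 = 11*t + w*(8*t + 8) + 11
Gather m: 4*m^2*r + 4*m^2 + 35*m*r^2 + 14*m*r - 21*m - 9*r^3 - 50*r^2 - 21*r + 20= m^2*(4*r + 4) + m*(35*r^2 + 14*r - 21) - 9*r^3 - 50*r^2 - 21*r + 20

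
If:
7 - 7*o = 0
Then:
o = 1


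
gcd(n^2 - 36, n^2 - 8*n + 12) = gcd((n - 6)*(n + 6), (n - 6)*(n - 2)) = n - 6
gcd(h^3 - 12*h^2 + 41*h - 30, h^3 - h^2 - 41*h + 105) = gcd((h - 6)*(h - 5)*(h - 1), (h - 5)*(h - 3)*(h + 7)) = h - 5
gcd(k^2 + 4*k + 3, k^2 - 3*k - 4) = k + 1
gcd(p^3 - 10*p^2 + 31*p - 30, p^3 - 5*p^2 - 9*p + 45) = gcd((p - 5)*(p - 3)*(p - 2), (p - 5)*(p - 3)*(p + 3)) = p^2 - 8*p + 15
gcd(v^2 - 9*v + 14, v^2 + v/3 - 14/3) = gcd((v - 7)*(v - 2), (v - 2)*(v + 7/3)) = v - 2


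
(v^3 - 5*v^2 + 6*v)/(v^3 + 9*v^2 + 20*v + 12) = v*(v^2 - 5*v + 6)/(v^3 + 9*v^2 + 20*v + 12)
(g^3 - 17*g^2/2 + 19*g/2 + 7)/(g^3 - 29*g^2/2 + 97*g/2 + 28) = (g - 2)/(g - 8)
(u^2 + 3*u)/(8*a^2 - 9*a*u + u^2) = u*(u + 3)/(8*a^2 - 9*a*u + u^2)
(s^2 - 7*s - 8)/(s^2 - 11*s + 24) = (s + 1)/(s - 3)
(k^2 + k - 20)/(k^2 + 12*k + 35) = (k - 4)/(k + 7)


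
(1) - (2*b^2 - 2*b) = -2*b^2 + 2*b + 1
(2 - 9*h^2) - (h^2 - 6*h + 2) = -10*h^2 + 6*h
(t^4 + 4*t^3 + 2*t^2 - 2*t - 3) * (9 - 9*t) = -9*t^5 - 27*t^4 + 18*t^3 + 36*t^2 + 9*t - 27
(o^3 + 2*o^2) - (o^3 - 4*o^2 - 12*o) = 6*o^2 + 12*o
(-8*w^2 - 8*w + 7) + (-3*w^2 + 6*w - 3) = -11*w^2 - 2*w + 4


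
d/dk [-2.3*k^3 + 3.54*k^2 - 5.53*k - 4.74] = -6.9*k^2 + 7.08*k - 5.53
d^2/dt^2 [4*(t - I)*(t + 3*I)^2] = 24*t + 40*I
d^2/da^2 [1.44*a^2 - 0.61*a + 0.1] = 2.88000000000000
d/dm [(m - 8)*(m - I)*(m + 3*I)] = 3*m^2 + 4*m*(-4 + I) + 3 - 16*I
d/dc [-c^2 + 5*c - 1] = 5 - 2*c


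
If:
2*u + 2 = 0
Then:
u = -1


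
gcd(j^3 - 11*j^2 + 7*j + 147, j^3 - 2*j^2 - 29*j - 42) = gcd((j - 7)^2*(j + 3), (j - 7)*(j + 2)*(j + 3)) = j^2 - 4*j - 21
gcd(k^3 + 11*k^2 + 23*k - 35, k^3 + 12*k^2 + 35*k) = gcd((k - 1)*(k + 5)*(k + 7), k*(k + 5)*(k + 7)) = k^2 + 12*k + 35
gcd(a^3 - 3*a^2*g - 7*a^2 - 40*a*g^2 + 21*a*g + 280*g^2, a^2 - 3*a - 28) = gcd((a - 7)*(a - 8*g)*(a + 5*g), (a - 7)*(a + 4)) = a - 7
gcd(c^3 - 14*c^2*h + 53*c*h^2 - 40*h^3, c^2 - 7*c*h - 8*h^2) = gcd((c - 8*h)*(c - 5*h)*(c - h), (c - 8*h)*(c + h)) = c - 8*h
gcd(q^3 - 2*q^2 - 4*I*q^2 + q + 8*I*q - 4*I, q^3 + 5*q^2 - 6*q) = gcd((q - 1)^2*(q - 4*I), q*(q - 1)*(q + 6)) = q - 1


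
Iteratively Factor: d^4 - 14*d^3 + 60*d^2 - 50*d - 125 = (d - 5)*(d^3 - 9*d^2 + 15*d + 25) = (d - 5)^2*(d^2 - 4*d - 5) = (d - 5)^3*(d + 1)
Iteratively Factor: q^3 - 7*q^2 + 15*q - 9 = (q - 1)*(q^2 - 6*q + 9) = (q - 3)*(q - 1)*(q - 3)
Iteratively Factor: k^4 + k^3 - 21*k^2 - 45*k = (k)*(k^3 + k^2 - 21*k - 45) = k*(k - 5)*(k^2 + 6*k + 9) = k*(k - 5)*(k + 3)*(k + 3)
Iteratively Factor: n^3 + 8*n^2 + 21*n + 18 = (n + 2)*(n^2 + 6*n + 9) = (n + 2)*(n + 3)*(n + 3)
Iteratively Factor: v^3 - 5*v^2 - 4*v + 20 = (v - 2)*(v^2 - 3*v - 10) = (v - 2)*(v + 2)*(v - 5)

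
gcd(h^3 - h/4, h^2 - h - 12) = 1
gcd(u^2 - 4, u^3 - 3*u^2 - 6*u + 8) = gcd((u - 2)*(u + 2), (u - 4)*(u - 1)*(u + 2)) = u + 2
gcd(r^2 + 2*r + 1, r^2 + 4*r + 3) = r + 1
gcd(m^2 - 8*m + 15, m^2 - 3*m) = m - 3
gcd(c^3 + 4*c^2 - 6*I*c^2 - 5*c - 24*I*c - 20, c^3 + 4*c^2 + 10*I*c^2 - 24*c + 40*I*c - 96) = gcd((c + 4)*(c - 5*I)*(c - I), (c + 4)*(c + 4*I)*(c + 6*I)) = c + 4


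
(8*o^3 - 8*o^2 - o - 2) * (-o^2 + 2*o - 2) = -8*o^5 + 24*o^4 - 31*o^3 + 16*o^2 - 2*o + 4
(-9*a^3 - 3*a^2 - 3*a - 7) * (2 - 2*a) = 18*a^4 - 12*a^3 + 8*a - 14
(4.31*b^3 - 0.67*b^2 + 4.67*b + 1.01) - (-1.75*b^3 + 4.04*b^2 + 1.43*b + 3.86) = 6.06*b^3 - 4.71*b^2 + 3.24*b - 2.85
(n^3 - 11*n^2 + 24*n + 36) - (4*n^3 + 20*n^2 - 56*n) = -3*n^3 - 31*n^2 + 80*n + 36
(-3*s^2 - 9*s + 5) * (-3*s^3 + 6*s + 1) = 9*s^5 + 27*s^4 - 33*s^3 - 57*s^2 + 21*s + 5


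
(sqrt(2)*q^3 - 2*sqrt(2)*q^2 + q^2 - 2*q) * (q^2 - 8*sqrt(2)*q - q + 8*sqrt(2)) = sqrt(2)*q^5 - 15*q^4 - 3*sqrt(2)*q^4 - 6*sqrt(2)*q^3 + 45*q^3 - 30*q^2 + 24*sqrt(2)*q^2 - 16*sqrt(2)*q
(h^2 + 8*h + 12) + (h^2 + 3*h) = 2*h^2 + 11*h + 12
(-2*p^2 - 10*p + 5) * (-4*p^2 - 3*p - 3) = 8*p^4 + 46*p^3 + 16*p^2 + 15*p - 15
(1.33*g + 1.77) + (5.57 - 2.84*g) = 7.34 - 1.51*g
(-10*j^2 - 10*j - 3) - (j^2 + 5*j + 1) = -11*j^2 - 15*j - 4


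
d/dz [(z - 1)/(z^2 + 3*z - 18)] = (z^2 + 3*z - (z - 1)*(2*z + 3) - 18)/(z^2 + 3*z - 18)^2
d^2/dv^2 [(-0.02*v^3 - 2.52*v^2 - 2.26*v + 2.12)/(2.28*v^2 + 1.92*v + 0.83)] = (-2.22044604925031e-16*v^5 + 4.26325641456066e-14*v^4 - 1.50542399999998*v^3 + 94.545504*v^2 + 81.261348*v + 11.337576)/(11.852352*v^6 + 29.942784*v^5 + 38.158992*v^4 + 28.878336*v^3 + 13.891212*v^2 + 3.968064*v + 0.571787)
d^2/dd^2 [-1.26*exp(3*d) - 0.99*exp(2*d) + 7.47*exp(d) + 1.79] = (-11.34*exp(2*d) - 3.96*exp(d) + 7.47)*exp(d)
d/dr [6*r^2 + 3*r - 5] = 12*r + 3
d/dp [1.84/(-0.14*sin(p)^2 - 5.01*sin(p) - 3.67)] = (0.5152*sin(p) + 9.2184)*cos(p)/(0.14*sin(p)^2 + 5.01*sin(p) + 3.67)^2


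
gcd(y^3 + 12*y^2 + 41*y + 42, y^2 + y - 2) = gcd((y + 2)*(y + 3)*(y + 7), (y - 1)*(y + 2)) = y + 2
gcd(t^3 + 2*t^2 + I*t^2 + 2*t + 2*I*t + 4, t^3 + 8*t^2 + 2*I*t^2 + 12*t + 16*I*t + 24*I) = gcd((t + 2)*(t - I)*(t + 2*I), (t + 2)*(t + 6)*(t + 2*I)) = t^2 + t*(2 + 2*I) + 4*I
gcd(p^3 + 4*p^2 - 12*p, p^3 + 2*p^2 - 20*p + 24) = p^2 + 4*p - 12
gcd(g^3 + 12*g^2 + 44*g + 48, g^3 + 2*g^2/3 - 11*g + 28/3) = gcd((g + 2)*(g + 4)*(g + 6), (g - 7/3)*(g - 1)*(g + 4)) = g + 4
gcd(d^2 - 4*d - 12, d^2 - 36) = d - 6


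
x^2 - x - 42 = (x - 7)*(x + 6)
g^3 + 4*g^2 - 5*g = g*(g - 1)*(g + 5)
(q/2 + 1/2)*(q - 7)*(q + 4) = q^3/2 - q^2 - 31*q/2 - 14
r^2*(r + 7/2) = r^3 + 7*r^2/2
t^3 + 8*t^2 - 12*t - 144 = (t - 4)*(t + 6)^2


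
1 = 1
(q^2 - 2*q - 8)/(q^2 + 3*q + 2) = (q - 4)/(q + 1)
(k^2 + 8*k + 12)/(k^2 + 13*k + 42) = (k + 2)/(k + 7)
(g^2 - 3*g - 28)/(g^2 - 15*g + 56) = (g + 4)/(g - 8)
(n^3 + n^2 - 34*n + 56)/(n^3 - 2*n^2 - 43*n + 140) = (n - 2)/(n - 5)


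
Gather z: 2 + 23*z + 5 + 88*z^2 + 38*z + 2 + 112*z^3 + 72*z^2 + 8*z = 112*z^3 + 160*z^2 + 69*z + 9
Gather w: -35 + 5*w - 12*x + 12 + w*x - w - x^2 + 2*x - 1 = w*(x + 4) - x^2 - 10*x - 24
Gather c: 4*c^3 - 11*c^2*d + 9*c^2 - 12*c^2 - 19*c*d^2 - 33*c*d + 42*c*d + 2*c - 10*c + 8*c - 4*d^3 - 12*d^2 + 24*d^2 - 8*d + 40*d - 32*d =4*c^3 + c^2*(-11*d - 3) + c*(-19*d^2 + 9*d) - 4*d^3 + 12*d^2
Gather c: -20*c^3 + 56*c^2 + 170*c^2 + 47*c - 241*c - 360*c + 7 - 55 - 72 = -20*c^3 + 226*c^2 - 554*c - 120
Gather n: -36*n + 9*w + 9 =-36*n + 9*w + 9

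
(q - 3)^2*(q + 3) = q^3 - 3*q^2 - 9*q + 27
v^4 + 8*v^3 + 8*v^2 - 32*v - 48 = (v - 2)*(v + 2)^2*(v + 6)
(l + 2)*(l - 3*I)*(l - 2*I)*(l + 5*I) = l^4 + 2*l^3 + 19*l^2 + 38*l - 30*I*l - 60*I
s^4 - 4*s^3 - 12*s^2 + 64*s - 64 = (s - 4)*(s - 2)^2*(s + 4)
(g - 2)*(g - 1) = g^2 - 3*g + 2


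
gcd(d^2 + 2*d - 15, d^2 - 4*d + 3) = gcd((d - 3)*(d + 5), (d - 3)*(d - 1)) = d - 3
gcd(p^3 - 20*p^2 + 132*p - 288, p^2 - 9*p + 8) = p - 8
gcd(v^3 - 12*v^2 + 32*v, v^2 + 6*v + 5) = 1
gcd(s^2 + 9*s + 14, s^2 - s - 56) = s + 7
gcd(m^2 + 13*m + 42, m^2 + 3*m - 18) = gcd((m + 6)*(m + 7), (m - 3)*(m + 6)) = m + 6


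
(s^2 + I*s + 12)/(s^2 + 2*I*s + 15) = (s + 4*I)/(s + 5*I)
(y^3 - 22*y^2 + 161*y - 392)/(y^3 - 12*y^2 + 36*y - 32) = (y^2 - 14*y + 49)/(y^2 - 4*y + 4)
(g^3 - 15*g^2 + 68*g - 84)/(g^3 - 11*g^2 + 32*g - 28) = (g - 6)/(g - 2)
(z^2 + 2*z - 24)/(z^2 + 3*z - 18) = (z - 4)/(z - 3)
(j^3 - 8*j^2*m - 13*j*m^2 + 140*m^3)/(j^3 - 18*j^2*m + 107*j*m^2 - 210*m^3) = (j + 4*m)/(j - 6*m)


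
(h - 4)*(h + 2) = h^2 - 2*h - 8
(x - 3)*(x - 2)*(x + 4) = x^3 - x^2 - 14*x + 24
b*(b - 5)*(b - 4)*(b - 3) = b^4 - 12*b^3 + 47*b^2 - 60*b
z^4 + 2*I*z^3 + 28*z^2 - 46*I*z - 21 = (z - 3*I)*(z - I)^2*(z + 7*I)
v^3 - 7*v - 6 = (v - 3)*(v + 1)*(v + 2)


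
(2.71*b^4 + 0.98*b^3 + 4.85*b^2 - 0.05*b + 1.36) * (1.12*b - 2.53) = 3.0352*b^5 - 5.7587*b^4 + 2.9526*b^3 - 12.3265*b^2 + 1.6497*b - 3.4408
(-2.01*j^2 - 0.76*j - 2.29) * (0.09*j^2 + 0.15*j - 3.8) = -0.1809*j^4 - 0.3699*j^3 + 7.3179*j^2 + 2.5445*j + 8.702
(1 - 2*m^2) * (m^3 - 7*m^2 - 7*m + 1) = -2*m^5 + 14*m^4 + 15*m^3 - 9*m^2 - 7*m + 1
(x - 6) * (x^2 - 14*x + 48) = x^3 - 20*x^2 + 132*x - 288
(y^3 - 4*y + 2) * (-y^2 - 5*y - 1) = -y^5 - 5*y^4 + 3*y^3 + 18*y^2 - 6*y - 2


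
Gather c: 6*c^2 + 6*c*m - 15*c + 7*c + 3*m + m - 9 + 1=6*c^2 + c*(6*m - 8) + 4*m - 8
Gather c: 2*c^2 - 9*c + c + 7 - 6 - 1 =2*c^2 - 8*c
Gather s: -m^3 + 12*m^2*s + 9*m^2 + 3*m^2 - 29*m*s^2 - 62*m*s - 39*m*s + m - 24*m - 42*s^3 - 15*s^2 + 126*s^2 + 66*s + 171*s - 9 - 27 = -m^3 + 12*m^2 - 23*m - 42*s^3 + s^2*(111 - 29*m) + s*(12*m^2 - 101*m + 237) - 36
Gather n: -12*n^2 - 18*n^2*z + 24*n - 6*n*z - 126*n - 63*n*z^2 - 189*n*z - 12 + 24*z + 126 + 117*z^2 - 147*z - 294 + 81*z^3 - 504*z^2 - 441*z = n^2*(-18*z - 12) + n*(-63*z^2 - 195*z - 102) + 81*z^3 - 387*z^2 - 564*z - 180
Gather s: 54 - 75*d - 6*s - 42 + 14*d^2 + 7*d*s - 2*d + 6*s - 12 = 14*d^2 + 7*d*s - 77*d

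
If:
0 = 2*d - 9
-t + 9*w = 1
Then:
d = 9/2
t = 9*w - 1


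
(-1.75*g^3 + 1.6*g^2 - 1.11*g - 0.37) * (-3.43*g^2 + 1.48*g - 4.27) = 6.0025*g^5 - 8.078*g^4 + 13.6478*g^3 - 7.2057*g^2 + 4.1921*g + 1.5799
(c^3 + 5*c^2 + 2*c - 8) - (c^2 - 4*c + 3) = c^3 + 4*c^2 + 6*c - 11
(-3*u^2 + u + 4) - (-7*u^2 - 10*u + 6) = 4*u^2 + 11*u - 2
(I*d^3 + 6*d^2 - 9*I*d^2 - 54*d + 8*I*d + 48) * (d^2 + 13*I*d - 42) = I*d^5 - 7*d^4 - 9*I*d^4 + 63*d^3 + 44*I*d^3 - 308*d^2 - 324*I*d^2 + 2268*d + 288*I*d - 2016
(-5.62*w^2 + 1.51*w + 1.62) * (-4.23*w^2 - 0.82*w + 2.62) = 23.7726*w^4 - 1.7789*w^3 - 22.8152*w^2 + 2.6278*w + 4.2444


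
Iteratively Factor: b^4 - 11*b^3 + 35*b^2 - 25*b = (b - 5)*(b^3 - 6*b^2 + 5*b) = (b - 5)^2*(b^2 - b) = (b - 5)^2*(b - 1)*(b)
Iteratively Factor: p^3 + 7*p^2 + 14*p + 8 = (p + 4)*(p^2 + 3*p + 2) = (p + 1)*(p + 4)*(p + 2)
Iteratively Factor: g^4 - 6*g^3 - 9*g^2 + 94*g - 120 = (g - 5)*(g^3 - g^2 - 14*g + 24) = (g - 5)*(g - 3)*(g^2 + 2*g - 8) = (g - 5)*(g - 3)*(g - 2)*(g + 4)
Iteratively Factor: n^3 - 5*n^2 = (n)*(n^2 - 5*n) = n^2*(n - 5)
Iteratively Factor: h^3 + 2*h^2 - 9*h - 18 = (h + 2)*(h^2 - 9) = (h - 3)*(h + 2)*(h + 3)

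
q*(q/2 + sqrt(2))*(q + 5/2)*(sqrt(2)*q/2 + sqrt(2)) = sqrt(2)*q^4/4 + q^3 + 9*sqrt(2)*q^3/8 + 5*sqrt(2)*q^2/4 + 9*q^2/2 + 5*q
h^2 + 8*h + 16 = (h + 4)^2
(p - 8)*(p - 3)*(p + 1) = p^3 - 10*p^2 + 13*p + 24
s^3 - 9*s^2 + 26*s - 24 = (s - 4)*(s - 3)*(s - 2)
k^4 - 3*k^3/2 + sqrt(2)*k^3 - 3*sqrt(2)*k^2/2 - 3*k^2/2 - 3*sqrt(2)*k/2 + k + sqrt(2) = (k - 2)*(k - 1/2)*(k + 1)*(k + sqrt(2))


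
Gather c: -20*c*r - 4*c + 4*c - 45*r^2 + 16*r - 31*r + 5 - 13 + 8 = -20*c*r - 45*r^2 - 15*r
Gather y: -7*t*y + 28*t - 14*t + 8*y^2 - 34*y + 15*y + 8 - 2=14*t + 8*y^2 + y*(-7*t - 19) + 6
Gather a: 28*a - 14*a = 14*a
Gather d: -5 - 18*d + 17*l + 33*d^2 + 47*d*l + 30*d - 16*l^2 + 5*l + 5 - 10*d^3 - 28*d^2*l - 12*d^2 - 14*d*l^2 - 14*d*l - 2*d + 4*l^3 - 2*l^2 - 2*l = -10*d^3 + d^2*(21 - 28*l) + d*(-14*l^2 + 33*l + 10) + 4*l^3 - 18*l^2 + 20*l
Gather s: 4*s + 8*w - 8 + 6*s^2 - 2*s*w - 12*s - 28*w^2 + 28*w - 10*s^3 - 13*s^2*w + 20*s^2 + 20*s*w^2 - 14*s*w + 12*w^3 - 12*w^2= -10*s^3 + s^2*(26 - 13*w) + s*(20*w^2 - 16*w - 8) + 12*w^3 - 40*w^2 + 36*w - 8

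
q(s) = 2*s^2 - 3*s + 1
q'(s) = 4*s - 3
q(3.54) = 15.44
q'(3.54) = 11.16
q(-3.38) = 33.99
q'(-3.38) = -16.52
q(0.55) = -0.04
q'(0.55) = -0.80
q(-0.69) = 4.02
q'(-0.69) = -5.76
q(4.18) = 23.40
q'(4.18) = 13.72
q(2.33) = 4.87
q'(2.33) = 6.32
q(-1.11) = 6.79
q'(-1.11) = -7.44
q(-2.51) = 21.13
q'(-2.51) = -13.04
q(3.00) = 10.00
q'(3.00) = 9.00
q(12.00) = 253.00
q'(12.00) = 45.00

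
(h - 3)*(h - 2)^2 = h^3 - 7*h^2 + 16*h - 12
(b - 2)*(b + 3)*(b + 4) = b^3 + 5*b^2 - 2*b - 24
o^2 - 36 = (o - 6)*(o + 6)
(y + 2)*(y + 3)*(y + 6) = y^3 + 11*y^2 + 36*y + 36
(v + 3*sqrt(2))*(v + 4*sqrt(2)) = v^2 + 7*sqrt(2)*v + 24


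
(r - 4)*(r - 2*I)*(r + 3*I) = r^3 - 4*r^2 + I*r^2 + 6*r - 4*I*r - 24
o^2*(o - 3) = o^3 - 3*o^2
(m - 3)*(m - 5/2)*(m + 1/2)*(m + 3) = m^4 - 2*m^3 - 41*m^2/4 + 18*m + 45/4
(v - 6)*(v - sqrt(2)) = v^2 - 6*v - sqrt(2)*v + 6*sqrt(2)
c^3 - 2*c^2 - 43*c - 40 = (c - 8)*(c + 1)*(c + 5)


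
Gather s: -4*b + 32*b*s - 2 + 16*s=-4*b + s*(32*b + 16) - 2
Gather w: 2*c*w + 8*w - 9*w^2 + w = -9*w^2 + w*(2*c + 9)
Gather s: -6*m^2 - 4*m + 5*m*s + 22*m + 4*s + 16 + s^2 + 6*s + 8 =-6*m^2 + 18*m + s^2 + s*(5*m + 10) + 24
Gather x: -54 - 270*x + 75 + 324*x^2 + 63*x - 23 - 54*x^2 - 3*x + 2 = 270*x^2 - 210*x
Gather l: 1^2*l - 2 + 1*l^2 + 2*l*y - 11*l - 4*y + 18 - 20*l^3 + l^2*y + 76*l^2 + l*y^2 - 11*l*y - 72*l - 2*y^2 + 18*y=-20*l^3 + l^2*(y + 77) + l*(y^2 - 9*y - 82) - 2*y^2 + 14*y + 16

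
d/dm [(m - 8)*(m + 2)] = 2*m - 6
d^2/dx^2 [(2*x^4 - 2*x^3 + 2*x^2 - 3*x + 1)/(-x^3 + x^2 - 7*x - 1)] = 2*(12*x^6 + 15*x^5 - 273*x^4 - 22*x^3 - 18*x^2 + 39*x - 73)/(x^9 - 3*x^8 + 24*x^7 - 40*x^6 + 162*x^5 - 102*x^4 + 304*x^3 + 144*x^2 + 21*x + 1)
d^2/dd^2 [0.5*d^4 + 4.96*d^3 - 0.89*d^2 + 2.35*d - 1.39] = 6.0*d^2 + 29.76*d - 1.78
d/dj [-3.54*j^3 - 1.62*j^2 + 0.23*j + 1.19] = -10.62*j^2 - 3.24*j + 0.23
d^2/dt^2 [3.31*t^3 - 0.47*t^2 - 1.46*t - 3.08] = 19.86*t - 0.94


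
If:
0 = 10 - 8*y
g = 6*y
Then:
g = 15/2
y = 5/4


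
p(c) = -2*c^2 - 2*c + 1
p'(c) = -4*c - 2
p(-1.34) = 0.09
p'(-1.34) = 3.36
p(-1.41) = -0.16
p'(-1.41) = 3.64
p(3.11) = -24.56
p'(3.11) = -14.44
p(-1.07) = 0.85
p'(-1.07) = 2.28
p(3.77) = -34.97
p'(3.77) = -17.08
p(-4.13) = -24.85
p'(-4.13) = 14.52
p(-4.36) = -28.30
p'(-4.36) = 15.44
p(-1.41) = -0.16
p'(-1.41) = 3.64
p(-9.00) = -143.00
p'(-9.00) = 34.00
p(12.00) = -311.00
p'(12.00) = -50.00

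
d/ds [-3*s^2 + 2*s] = 2 - 6*s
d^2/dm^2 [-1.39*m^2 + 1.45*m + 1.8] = -2.78000000000000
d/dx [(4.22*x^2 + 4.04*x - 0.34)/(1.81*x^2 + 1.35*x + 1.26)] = (-1.6154*x^2 + 11.8652*x + 5.5494)/(3.2761*x^4 + 4.887*x^3 + 6.3837*x^2 + 3.402*x + 1.5876)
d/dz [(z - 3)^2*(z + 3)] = 3*(z - 3)*(z + 1)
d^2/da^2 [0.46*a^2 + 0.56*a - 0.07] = 0.920000000000000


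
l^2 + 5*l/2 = l*(l + 5/2)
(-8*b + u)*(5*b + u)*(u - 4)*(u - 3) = -40*b^2*u^2 + 280*b^2*u - 480*b^2 - 3*b*u^3 + 21*b*u^2 - 36*b*u + u^4 - 7*u^3 + 12*u^2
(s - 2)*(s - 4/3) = s^2 - 10*s/3 + 8/3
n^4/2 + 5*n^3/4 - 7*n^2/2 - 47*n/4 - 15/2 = (n/2 + 1)*(n - 3)*(n + 1)*(n + 5/2)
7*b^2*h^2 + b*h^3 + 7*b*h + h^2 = h*(7*b + h)*(b*h + 1)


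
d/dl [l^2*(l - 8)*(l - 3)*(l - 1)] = l*(5*l^3 - 48*l^2 + 105*l - 48)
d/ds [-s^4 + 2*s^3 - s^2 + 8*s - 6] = -4*s^3 + 6*s^2 - 2*s + 8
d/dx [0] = 0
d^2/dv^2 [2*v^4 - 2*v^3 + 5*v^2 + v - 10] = 24*v^2 - 12*v + 10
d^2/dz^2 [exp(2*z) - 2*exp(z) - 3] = (4*exp(z) - 2)*exp(z)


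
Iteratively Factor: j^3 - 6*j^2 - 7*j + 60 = (j - 5)*(j^2 - j - 12) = (j - 5)*(j - 4)*(j + 3)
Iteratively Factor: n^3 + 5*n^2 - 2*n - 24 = (n - 2)*(n^2 + 7*n + 12) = (n - 2)*(n + 4)*(n + 3)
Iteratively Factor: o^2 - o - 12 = (o + 3)*(o - 4)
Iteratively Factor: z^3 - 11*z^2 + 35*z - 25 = (z - 5)*(z^2 - 6*z + 5) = (z - 5)*(z - 1)*(z - 5)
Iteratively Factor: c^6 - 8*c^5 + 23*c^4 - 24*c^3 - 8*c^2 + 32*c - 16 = (c - 2)*(c^5 - 6*c^4 + 11*c^3 - 2*c^2 - 12*c + 8) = (c - 2)*(c - 1)*(c^4 - 5*c^3 + 6*c^2 + 4*c - 8) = (c - 2)^2*(c - 1)*(c^3 - 3*c^2 + 4) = (c - 2)^3*(c - 1)*(c^2 - c - 2) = (c - 2)^4*(c - 1)*(c + 1)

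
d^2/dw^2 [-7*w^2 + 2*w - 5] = -14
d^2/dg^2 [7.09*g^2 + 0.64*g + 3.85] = 14.1800000000000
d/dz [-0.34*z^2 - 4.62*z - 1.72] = -0.68*z - 4.62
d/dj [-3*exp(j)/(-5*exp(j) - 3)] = 9*exp(j)/(25*exp(2*j) + 30*exp(j) + 9)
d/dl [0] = 0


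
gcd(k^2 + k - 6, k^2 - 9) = k + 3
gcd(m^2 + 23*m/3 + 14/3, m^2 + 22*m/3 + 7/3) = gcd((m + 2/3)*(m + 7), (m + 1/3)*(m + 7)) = m + 7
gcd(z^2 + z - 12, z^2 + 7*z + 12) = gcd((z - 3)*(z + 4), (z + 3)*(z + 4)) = z + 4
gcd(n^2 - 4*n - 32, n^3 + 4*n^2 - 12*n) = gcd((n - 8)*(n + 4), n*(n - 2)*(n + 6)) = 1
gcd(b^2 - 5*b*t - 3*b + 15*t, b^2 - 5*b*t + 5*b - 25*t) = -b + 5*t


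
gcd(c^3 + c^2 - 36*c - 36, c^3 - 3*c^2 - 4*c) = c + 1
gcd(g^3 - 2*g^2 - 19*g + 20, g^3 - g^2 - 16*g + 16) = g^2 + 3*g - 4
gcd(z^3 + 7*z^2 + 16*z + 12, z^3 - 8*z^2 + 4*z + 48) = z + 2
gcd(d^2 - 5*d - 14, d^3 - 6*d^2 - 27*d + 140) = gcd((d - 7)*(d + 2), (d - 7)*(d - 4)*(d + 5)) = d - 7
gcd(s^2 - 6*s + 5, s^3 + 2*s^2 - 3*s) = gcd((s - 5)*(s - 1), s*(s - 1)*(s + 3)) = s - 1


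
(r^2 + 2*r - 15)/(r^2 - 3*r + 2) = (r^2 + 2*r - 15)/(r^2 - 3*r + 2)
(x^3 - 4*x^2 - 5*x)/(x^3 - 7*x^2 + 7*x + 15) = x/(x - 3)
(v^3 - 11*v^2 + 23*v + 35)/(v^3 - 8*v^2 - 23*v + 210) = (v^2 - 4*v - 5)/(v^2 - v - 30)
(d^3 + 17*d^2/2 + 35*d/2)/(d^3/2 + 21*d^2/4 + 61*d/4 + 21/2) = 2*d*(d + 5)/(d^2 + 7*d + 6)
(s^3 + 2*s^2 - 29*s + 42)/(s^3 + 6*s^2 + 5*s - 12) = (s^3 + 2*s^2 - 29*s + 42)/(s^3 + 6*s^2 + 5*s - 12)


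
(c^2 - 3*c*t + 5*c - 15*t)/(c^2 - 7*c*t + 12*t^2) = (-c - 5)/(-c + 4*t)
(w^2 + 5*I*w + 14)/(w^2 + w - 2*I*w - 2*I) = (w + 7*I)/(w + 1)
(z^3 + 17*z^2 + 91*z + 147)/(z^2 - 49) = (z^2 + 10*z + 21)/(z - 7)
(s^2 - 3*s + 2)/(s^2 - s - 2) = (s - 1)/(s + 1)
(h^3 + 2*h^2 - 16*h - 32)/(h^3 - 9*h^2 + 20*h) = (h^2 + 6*h + 8)/(h*(h - 5))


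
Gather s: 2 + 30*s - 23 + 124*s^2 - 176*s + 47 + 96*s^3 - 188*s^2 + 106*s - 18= 96*s^3 - 64*s^2 - 40*s + 8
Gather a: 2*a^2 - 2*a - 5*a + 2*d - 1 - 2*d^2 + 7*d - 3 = 2*a^2 - 7*a - 2*d^2 + 9*d - 4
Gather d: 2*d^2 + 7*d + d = 2*d^2 + 8*d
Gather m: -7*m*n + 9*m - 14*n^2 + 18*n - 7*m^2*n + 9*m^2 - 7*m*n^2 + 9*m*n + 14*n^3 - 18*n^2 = m^2*(9 - 7*n) + m*(-7*n^2 + 2*n + 9) + 14*n^3 - 32*n^2 + 18*n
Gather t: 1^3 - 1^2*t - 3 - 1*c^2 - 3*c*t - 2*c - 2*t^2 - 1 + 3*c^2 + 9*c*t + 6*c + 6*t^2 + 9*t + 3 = 2*c^2 + 4*c + 4*t^2 + t*(6*c + 8)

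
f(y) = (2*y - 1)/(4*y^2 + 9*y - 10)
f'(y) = (-8*y - 9)*(2*y - 1)/(4*y^2 + 9*y - 10)^2 + 2/(4*y^2 + 9*y - 10) = (-8*y^2 + 8*y - 11)/(16*y^4 + 72*y^3 + y^2 - 180*y + 100)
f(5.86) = 0.06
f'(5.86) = -0.01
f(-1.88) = 0.37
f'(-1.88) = -0.33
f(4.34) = 0.07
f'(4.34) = -0.01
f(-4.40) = -0.35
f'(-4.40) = -0.26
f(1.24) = 0.20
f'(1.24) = -0.25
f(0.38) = 0.04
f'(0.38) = -0.25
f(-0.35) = 0.13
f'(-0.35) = -0.09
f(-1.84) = 0.36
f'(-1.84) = -0.31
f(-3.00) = 7.00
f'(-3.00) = -107.00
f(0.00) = 0.10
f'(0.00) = -0.11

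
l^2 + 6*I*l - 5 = (l + I)*(l + 5*I)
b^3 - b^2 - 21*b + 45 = (b - 3)^2*(b + 5)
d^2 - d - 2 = (d - 2)*(d + 1)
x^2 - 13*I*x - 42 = (x - 7*I)*(x - 6*I)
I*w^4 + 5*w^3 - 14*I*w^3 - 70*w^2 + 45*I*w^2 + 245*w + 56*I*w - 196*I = (w - 7)^2*(w - 4*I)*(I*w + 1)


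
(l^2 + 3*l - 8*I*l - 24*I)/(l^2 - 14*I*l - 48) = (l + 3)/(l - 6*I)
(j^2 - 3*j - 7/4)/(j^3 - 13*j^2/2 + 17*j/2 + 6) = (j - 7/2)/(j^2 - 7*j + 12)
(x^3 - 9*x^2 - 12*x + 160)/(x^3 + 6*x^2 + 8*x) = (x^2 - 13*x + 40)/(x*(x + 2))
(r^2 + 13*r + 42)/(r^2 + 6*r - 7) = (r + 6)/(r - 1)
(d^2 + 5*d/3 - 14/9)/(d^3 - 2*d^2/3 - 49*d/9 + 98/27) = 3/(3*d - 7)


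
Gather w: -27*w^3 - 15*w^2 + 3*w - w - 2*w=-27*w^3 - 15*w^2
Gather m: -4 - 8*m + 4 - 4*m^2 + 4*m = -4*m^2 - 4*m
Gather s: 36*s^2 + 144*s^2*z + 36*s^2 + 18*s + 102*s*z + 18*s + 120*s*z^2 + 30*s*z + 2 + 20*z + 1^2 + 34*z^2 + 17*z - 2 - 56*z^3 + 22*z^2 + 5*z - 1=s^2*(144*z + 72) + s*(120*z^2 + 132*z + 36) - 56*z^3 + 56*z^2 + 42*z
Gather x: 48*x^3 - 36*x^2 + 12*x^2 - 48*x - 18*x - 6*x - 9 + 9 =48*x^3 - 24*x^2 - 72*x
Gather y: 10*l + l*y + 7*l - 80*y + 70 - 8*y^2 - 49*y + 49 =17*l - 8*y^2 + y*(l - 129) + 119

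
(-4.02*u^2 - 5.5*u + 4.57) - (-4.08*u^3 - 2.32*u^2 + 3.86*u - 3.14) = 4.08*u^3 - 1.7*u^2 - 9.36*u + 7.71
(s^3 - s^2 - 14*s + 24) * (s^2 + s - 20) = s^5 - 35*s^3 + 30*s^2 + 304*s - 480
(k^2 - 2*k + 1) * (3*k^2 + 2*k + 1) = 3*k^4 - 4*k^3 + 1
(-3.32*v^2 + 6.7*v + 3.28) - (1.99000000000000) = -3.32*v^2 + 6.7*v + 1.29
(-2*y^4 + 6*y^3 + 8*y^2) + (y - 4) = -2*y^4 + 6*y^3 + 8*y^2 + y - 4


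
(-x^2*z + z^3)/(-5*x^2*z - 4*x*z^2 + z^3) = (x - z)/(5*x - z)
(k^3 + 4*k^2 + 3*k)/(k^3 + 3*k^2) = (k + 1)/k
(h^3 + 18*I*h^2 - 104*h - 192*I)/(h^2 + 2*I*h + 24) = (h^2 + 12*I*h - 32)/(h - 4*I)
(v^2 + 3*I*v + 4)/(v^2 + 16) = (v - I)/(v - 4*I)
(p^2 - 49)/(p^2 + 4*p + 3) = (p^2 - 49)/(p^2 + 4*p + 3)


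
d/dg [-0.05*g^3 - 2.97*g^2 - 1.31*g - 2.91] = -0.15*g^2 - 5.94*g - 1.31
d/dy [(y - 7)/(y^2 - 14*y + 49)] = -1/(y^2 - 14*y + 49)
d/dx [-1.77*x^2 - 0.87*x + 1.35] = -3.54*x - 0.87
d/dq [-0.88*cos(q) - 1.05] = 0.88*sin(q)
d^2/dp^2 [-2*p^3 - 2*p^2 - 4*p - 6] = -12*p - 4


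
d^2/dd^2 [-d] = 0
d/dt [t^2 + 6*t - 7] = 2*t + 6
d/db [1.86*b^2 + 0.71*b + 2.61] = 3.72*b + 0.71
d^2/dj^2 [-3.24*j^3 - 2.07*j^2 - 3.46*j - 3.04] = -19.44*j - 4.14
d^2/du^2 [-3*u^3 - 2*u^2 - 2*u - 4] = -18*u - 4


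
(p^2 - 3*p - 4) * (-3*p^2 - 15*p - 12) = -3*p^4 - 6*p^3 + 45*p^2 + 96*p + 48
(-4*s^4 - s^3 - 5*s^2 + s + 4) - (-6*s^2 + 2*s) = -4*s^4 - s^3 + s^2 - s + 4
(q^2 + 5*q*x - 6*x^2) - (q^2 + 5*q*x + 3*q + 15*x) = -3*q - 6*x^2 - 15*x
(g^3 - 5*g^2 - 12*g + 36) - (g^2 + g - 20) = g^3 - 6*g^2 - 13*g + 56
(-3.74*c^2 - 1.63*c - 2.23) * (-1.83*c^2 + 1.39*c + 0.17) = 6.8442*c^4 - 2.2157*c^3 + 1.1794*c^2 - 3.3768*c - 0.3791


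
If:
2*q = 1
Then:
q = 1/2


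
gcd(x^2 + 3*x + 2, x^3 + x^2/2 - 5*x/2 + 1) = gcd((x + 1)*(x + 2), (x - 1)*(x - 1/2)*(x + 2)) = x + 2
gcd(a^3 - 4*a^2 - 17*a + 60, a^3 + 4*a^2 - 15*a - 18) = a - 3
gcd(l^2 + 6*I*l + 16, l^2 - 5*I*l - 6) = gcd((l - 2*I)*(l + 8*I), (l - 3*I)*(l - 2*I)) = l - 2*I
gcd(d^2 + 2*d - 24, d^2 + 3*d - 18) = d + 6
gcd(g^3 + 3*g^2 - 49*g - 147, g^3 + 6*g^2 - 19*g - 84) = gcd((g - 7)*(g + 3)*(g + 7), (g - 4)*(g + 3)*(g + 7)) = g^2 + 10*g + 21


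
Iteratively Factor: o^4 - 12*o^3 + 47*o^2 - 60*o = (o - 3)*(o^3 - 9*o^2 + 20*o) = o*(o - 3)*(o^2 - 9*o + 20) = o*(o - 4)*(o - 3)*(o - 5)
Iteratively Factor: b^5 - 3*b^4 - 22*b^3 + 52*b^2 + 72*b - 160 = (b + 2)*(b^4 - 5*b^3 - 12*b^2 + 76*b - 80) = (b - 2)*(b + 2)*(b^3 - 3*b^2 - 18*b + 40) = (b - 5)*(b - 2)*(b + 2)*(b^2 + 2*b - 8) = (b - 5)*(b - 2)*(b + 2)*(b + 4)*(b - 2)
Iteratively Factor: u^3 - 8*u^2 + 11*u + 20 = (u - 5)*(u^2 - 3*u - 4) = (u - 5)*(u - 4)*(u + 1)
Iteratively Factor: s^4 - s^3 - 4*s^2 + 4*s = (s - 2)*(s^3 + s^2 - 2*s) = s*(s - 2)*(s^2 + s - 2) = s*(s - 2)*(s - 1)*(s + 2)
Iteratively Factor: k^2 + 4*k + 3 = (k + 3)*(k + 1)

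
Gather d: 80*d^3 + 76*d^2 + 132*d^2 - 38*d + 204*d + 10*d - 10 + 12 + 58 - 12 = 80*d^3 + 208*d^2 + 176*d + 48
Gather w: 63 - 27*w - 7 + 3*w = 56 - 24*w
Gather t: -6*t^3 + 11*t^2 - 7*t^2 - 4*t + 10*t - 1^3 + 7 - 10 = -6*t^3 + 4*t^2 + 6*t - 4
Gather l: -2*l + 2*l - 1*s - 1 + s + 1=0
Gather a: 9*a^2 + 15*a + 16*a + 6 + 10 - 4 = 9*a^2 + 31*a + 12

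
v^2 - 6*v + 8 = (v - 4)*(v - 2)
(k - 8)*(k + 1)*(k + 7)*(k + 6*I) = k^4 + 6*I*k^3 - 57*k^2 - 56*k - 342*I*k - 336*I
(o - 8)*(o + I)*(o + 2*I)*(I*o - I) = I*o^4 - 3*o^3 - 9*I*o^3 + 27*o^2 + 6*I*o^2 - 24*o + 18*I*o - 16*I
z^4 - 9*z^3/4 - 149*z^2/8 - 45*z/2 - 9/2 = (z - 6)*(z + 1/4)*(z + 3/2)*(z + 2)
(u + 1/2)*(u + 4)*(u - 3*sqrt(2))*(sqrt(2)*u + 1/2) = sqrt(2)*u^4 - 11*u^3/2 + 9*sqrt(2)*u^3/2 - 99*u^2/4 + sqrt(2)*u^2/2 - 11*u - 27*sqrt(2)*u/4 - 3*sqrt(2)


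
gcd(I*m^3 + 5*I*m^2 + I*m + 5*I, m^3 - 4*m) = 1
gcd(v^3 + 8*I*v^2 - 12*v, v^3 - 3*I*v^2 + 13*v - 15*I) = 1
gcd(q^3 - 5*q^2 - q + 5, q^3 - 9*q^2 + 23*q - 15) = q^2 - 6*q + 5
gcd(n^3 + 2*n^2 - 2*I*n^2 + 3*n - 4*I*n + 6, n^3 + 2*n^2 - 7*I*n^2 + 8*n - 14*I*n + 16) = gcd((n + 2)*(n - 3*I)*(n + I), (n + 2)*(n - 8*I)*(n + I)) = n^2 + n*(2 + I) + 2*I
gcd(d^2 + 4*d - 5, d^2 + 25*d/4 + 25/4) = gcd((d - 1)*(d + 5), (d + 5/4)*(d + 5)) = d + 5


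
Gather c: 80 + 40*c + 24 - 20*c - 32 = 20*c + 72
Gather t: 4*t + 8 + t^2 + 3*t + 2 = t^2 + 7*t + 10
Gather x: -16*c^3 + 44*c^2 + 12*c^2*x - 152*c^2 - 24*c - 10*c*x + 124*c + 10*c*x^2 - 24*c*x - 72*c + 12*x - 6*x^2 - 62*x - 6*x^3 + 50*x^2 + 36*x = -16*c^3 - 108*c^2 + 28*c - 6*x^3 + x^2*(10*c + 44) + x*(12*c^2 - 34*c - 14)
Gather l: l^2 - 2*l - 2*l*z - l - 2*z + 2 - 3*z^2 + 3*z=l^2 + l*(-2*z - 3) - 3*z^2 + z + 2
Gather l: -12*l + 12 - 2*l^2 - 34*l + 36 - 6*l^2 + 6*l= -8*l^2 - 40*l + 48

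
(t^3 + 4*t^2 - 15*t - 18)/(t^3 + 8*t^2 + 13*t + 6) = (t - 3)/(t + 1)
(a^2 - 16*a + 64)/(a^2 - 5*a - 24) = (a - 8)/(a + 3)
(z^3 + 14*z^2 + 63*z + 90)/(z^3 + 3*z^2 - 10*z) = (z^2 + 9*z + 18)/(z*(z - 2))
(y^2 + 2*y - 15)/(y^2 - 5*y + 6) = (y + 5)/(y - 2)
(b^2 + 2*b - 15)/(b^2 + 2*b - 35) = (b^2 + 2*b - 15)/(b^2 + 2*b - 35)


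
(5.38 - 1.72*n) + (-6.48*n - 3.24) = 2.14 - 8.2*n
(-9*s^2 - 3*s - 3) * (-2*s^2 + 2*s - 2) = 18*s^4 - 12*s^3 + 18*s^2 + 6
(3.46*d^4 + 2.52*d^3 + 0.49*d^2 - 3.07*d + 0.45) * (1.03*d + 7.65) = 3.5638*d^5 + 29.0646*d^4 + 19.7827*d^3 + 0.5864*d^2 - 23.022*d + 3.4425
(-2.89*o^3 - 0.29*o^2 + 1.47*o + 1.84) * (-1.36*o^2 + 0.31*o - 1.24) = 3.9304*o^5 - 0.5015*o^4 + 1.4945*o^3 - 1.6871*o^2 - 1.2524*o - 2.2816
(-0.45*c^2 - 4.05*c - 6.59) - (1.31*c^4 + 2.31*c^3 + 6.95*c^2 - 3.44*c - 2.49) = -1.31*c^4 - 2.31*c^3 - 7.4*c^2 - 0.61*c - 4.1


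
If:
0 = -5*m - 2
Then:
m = -2/5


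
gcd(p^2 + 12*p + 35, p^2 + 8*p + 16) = 1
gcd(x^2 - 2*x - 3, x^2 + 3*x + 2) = x + 1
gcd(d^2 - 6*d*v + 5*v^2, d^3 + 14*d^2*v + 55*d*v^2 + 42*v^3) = 1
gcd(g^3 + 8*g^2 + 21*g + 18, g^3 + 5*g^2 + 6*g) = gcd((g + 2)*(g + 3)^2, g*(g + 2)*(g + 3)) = g^2 + 5*g + 6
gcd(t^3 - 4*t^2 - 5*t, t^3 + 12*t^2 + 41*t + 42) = 1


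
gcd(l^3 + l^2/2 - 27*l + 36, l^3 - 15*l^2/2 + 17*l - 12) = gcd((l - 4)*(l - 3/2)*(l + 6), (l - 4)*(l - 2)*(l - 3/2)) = l^2 - 11*l/2 + 6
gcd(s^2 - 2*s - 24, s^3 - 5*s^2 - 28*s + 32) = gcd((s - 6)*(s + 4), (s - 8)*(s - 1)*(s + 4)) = s + 4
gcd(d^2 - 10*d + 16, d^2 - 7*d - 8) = d - 8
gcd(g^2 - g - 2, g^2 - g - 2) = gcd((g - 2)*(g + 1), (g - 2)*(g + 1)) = g^2 - g - 2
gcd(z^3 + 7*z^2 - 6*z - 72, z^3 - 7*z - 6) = z - 3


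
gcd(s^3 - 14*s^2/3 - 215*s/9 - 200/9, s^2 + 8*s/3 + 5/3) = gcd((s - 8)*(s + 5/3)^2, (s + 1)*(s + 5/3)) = s + 5/3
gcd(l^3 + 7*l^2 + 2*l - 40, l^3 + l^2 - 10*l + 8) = l^2 + 2*l - 8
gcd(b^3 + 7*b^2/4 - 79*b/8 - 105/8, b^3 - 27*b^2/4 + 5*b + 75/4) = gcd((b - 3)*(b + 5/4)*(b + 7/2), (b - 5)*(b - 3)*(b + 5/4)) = b^2 - 7*b/4 - 15/4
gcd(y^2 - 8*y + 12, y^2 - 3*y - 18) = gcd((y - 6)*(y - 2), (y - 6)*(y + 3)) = y - 6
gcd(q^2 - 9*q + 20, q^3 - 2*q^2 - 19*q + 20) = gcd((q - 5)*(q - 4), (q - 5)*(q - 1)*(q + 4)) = q - 5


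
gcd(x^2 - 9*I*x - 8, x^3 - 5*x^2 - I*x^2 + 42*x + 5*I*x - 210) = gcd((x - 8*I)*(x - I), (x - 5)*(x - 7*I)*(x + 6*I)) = 1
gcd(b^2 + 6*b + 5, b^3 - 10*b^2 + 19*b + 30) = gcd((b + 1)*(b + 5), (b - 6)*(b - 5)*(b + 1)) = b + 1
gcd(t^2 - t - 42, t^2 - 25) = 1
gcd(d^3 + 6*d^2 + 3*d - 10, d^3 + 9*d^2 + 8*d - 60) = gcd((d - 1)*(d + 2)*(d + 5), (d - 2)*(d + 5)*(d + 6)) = d + 5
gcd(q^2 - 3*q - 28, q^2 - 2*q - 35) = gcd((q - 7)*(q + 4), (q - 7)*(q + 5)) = q - 7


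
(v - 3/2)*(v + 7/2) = v^2 + 2*v - 21/4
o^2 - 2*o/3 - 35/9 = (o - 7/3)*(o + 5/3)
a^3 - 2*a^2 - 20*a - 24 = (a - 6)*(a + 2)^2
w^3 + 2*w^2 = w^2*(w + 2)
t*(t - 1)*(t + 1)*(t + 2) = t^4 + 2*t^3 - t^2 - 2*t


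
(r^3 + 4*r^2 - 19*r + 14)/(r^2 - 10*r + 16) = (r^2 + 6*r - 7)/(r - 8)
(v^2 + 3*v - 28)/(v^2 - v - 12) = (v + 7)/(v + 3)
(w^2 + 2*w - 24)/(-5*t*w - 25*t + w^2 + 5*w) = (-w^2 - 2*w + 24)/(5*t*w + 25*t - w^2 - 5*w)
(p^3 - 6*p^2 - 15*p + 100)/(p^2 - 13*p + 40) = (p^2 - p - 20)/(p - 8)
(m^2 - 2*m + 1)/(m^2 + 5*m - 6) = (m - 1)/(m + 6)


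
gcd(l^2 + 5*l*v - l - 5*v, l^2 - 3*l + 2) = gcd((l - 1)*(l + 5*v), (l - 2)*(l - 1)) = l - 1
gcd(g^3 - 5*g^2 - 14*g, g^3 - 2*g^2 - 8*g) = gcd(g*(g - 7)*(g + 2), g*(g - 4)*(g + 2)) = g^2 + 2*g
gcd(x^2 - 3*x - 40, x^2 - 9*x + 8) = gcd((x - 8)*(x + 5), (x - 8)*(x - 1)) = x - 8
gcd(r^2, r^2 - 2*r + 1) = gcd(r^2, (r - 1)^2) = 1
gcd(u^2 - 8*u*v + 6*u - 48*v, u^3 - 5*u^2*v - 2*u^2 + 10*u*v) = 1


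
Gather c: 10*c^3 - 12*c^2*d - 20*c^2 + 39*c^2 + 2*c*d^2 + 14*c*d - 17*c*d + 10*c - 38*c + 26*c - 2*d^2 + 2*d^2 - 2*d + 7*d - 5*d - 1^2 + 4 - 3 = 10*c^3 + c^2*(19 - 12*d) + c*(2*d^2 - 3*d - 2)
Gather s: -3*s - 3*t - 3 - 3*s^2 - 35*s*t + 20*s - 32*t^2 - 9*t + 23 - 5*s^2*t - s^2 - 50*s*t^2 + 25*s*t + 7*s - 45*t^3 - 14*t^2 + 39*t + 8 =s^2*(-5*t - 4) + s*(-50*t^2 - 10*t + 24) - 45*t^3 - 46*t^2 + 27*t + 28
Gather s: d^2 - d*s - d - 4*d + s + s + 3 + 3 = d^2 - 5*d + s*(2 - d) + 6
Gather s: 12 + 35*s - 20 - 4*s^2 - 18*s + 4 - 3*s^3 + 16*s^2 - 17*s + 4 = -3*s^3 + 12*s^2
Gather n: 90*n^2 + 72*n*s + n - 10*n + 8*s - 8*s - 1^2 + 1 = 90*n^2 + n*(72*s - 9)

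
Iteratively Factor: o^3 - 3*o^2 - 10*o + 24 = (o + 3)*(o^2 - 6*o + 8) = (o - 4)*(o + 3)*(o - 2)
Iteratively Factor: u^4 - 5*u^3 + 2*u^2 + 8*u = (u - 2)*(u^3 - 3*u^2 - 4*u) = (u - 4)*(u - 2)*(u^2 + u) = (u - 4)*(u - 2)*(u + 1)*(u)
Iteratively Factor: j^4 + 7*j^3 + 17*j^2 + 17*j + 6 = (j + 1)*(j^3 + 6*j^2 + 11*j + 6) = (j + 1)^2*(j^2 + 5*j + 6) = (j + 1)^2*(j + 3)*(j + 2)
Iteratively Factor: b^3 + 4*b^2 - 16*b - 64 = (b - 4)*(b^2 + 8*b + 16) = (b - 4)*(b + 4)*(b + 4)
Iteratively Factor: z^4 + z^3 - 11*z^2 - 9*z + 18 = (z - 1)*(z^3 + 2*z^2 - 9*z - 18) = (z - 1)*(z + 2)*(z^2 - 9) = (z - 1)*(z + 2)*(z + 3)*(z - 3)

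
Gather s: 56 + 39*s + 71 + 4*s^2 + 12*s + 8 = 4*s^2 + 51*s + 135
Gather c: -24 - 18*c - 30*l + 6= -18*c - 30*l - 18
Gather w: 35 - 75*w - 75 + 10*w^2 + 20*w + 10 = 10*w^2 - 55*w - 30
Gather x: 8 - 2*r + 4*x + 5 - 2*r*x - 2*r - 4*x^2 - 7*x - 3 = -4*r - 4*x^2 + x*(-2*r - 3) + 10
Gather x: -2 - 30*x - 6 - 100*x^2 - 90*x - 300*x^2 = -400*x^2 - 120*x - 8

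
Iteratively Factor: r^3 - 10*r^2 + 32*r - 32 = (r - 4)*(r^2 - 6*r + 8) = (r - 4)*(r - 2)*(r - 4)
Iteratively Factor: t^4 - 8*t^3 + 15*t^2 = (t - 3)*(t^3 - 5*t^2) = t*(t - 3)*(t^2 - 5*t) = t*(t - 5)*(t - 3)*(t)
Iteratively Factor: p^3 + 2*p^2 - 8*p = (p)*(p^2 + 2*p - 8) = p*(p + 4)*(p - 2)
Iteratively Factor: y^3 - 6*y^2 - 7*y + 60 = (y - 4)*(y^2 - 2*y - 15) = (y - 5)*(y - 4)*(y + 3)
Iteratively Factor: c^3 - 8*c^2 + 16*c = (c - 4)*(c^2 - 4*c) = (c - 4)^2*(c)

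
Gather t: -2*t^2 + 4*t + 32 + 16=-2*t^2 + 4*t + 48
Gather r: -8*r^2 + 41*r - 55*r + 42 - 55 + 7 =-8*r^2 - 14*r - 6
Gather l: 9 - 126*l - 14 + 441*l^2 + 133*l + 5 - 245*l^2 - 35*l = 196*l^2 - 28*l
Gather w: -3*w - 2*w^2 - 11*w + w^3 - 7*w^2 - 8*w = w^3 - 9*w^2 - 22*w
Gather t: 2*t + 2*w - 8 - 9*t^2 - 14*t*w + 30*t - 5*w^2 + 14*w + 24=-9*t^2 + t*(32 - 14*w) - 5*w^2 + 16*w + 16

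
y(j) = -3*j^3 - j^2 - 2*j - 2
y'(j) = -9*j^2 - 2*j - 2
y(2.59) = -66.01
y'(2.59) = -67.55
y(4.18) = -246.94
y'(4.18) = -167.61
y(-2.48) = 42.57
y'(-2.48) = -52.39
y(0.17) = -2.38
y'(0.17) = -2.60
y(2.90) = -89.38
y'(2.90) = -83.49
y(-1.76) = 14.78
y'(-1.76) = -26.36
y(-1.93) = 19.70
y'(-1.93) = -31.66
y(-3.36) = 107.23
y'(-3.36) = -96.89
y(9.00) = -2288.00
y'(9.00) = -749.00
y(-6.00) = 622.00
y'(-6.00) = -314.00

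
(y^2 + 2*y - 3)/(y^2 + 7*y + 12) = (y - 1)/(y + 4)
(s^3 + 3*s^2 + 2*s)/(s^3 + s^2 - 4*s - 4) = s/(s - 2)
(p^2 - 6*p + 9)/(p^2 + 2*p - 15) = (p - 3)/(p + 5)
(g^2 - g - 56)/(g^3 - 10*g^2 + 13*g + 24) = (g + 7)/(g^2 - 2*g - 3)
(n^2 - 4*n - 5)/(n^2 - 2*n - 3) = (n - 5)/(n - 3)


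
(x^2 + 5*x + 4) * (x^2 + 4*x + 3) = x^4 + 9*x^3 + 27*x^2 + 31*x + 12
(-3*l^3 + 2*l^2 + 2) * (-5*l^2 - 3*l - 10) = 15*l^5 - l^4 + 24*l^3 - 30*l^2 - 6*l - 20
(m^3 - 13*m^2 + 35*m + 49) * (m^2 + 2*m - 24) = m^5 - 11*m^4 - 15*m^3 + 431*m^2 - 742*m - 1176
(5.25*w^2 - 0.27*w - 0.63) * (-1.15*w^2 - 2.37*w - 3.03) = -6.0375*w^4 - 12.132*w^3 - 14.5431*w^2 + 2.3112*w + 1.9089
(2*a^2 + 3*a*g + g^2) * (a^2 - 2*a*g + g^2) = 2*a^4 - a^3*g - 3*a^2*g^2 + a*g^3 + g^4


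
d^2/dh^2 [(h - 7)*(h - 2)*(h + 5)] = 6*h - 8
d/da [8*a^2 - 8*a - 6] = 16*a - 8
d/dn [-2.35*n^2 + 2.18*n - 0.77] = 2.18 - 4.7*n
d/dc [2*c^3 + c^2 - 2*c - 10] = 6*c^2 + 2*c - 2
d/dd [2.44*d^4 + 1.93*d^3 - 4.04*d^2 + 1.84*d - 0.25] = 9.76*d^3 + 5.79*d^2 - 8.08*d + 1.84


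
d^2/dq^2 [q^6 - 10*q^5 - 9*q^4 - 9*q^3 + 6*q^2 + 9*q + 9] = 30*q^4 - 200*q^3 - 108*q^2 - 54*q + 12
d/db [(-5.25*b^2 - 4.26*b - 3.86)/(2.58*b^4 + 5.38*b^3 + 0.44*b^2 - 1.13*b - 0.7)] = (27.09*b^5 + 61.2174*b^4 + 85.6728*b^3 + 70.1073*b^2 + 10.7468*b - 1.3798)/(6.6564*b^8 + 27.7608*b^7 + 31.2148*b^6 - 1.0964*b^5 - 15.5772*b^4 - 8.5264*b^3 + 0.6609*b^2 + 1.582*b + 0.49)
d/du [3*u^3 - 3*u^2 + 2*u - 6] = 9*u^2 - 6*u + 2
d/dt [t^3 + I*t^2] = t*(3*t + 2*I)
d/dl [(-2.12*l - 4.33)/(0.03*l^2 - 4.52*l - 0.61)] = (0.0636*l^2 + 0.2598*l - 18.2784)/(0.0009*l^4 - 0.2712*l^3 + 20.3938*l^2 + 5.5144*l + 0.3721)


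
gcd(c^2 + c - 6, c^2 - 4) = c - 2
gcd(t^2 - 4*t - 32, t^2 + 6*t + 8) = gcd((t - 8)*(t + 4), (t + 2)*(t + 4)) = t + 4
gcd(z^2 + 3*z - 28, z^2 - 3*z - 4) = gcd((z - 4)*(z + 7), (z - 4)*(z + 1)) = z - 4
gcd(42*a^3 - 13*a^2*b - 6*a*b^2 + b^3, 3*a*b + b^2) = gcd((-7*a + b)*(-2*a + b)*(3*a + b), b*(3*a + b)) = 3*a + b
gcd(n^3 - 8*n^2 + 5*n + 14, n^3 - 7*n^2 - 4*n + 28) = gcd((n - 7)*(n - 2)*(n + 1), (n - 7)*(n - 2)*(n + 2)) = n^2 - 9*n + 14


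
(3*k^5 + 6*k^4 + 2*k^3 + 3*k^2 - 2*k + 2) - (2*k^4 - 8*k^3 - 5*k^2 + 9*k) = 3*k^5 + 4*k^4 + 10*k^3 + 8*k^2 - 11*k + 2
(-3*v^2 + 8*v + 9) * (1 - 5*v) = 15*v^3 - 43*v^2 - 37*v + 9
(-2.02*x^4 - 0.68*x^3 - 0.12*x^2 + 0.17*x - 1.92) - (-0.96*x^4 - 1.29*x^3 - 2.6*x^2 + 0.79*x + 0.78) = -1.06*x^4 + 0.61*x^3 + 2.48*x^2 - 0.62*x - 2.7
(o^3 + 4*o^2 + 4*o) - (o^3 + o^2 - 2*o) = 3*o^2 + 6*o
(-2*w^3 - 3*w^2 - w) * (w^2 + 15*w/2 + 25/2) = -2*w^5 - 18*w^4 - 97*w^3/2 - 45*w^2 - 25*w/2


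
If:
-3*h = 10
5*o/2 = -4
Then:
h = -10/3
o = -8/5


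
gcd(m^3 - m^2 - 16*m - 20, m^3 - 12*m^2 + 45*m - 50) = m - 5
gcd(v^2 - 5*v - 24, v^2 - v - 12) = v + 3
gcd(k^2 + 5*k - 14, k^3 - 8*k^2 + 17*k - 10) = k - 2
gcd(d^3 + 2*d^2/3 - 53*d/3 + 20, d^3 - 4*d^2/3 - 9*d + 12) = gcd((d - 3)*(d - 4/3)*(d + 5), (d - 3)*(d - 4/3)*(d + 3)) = d^2 - 13*d/3 + 4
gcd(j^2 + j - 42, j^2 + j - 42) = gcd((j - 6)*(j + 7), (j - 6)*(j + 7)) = j^2 + j - 42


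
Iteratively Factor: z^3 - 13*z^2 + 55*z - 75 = (z - 5)*(z^2 - 8*z + 15) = (z - 5)*(z - 3)*(z - 5)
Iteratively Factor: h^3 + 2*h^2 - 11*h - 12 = (h + 1)*(h^2 + h - 12) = (h + 1)*(h + 4)*(h - 3)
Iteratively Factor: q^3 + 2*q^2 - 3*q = (q)*(q^2 + 2*q - 3) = q*(q + 3)*(q - 1)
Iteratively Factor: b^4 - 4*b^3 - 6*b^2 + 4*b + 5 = (b - 5)*(b^3 + b^2 - b - 1) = (b - 5)*(b - 1)*(b^2 + 2*b + 1) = (b - 5)*(b - 1)*(b + 1)*(b + 1)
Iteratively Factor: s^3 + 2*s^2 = (s)*(s^2 + 2*s) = s*(s + 2)*(s)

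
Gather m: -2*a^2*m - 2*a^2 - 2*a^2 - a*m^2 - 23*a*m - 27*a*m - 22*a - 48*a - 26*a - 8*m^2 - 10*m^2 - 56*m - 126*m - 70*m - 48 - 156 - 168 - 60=-4*a^2 - 96*a + m^2*(-a - 18) + m*(-2*a^2 - 50*a - 252) - 432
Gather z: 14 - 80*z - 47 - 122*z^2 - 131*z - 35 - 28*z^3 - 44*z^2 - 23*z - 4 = -28*z^3 - 166*z^2 - 234*z - 72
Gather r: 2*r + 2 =2*r + 2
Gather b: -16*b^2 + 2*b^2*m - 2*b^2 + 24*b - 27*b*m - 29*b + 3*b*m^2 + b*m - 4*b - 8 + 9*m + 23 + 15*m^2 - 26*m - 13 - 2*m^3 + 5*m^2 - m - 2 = b^2*(2*m - 18) + b*(3*m^2 - 26*m - 9) - 2*m^3 + 20*m^2 - 18*m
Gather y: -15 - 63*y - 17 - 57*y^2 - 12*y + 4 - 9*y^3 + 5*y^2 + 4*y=-9*y^3 - 52*y^2 - 71*y - 28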